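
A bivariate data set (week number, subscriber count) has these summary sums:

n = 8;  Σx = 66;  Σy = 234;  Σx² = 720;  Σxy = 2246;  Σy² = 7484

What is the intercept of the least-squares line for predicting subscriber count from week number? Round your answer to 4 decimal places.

Sxx = Σx² − (Σx)²/n = 720 − 544.5 = 175.5
Sxy = Σxy − (Σx)(Σy)/n = 2246 − 1930.5 = 315.5
b = Sxy/Sxx = 315.5/175.5 = 1.797721
a = ȳ − b·x̄ = 29.25 − 1.797721·8.25 = 14.418803

14.4188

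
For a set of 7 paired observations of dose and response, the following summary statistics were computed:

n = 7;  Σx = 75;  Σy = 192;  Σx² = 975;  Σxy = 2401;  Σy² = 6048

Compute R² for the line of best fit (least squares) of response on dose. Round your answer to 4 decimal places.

0.8823

Sxx = Σx² − (Σx)²/n = 975 − 803.571429 = 171.428571
Sxy = Σxy − (Σx)(Σy)/n = 2401 − 2057.142857 = 343.857143
Syy = Σy² − (Σy)²/n = 6048 − 5266.285714 = 781.714286
R² = Sxy²/(Sxx·Syy) = (343.857143)²/(171.428571·781.714286) = 0.882317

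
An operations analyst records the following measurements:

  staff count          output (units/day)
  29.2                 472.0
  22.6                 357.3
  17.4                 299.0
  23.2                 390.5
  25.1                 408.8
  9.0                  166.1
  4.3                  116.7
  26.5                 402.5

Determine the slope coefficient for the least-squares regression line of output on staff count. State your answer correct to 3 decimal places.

14.114

n = 8, Σx = 157.3, Σy = 2612.9, Σxy = 59043.42, Σx² = 3636.15
Sxx = Σx² − (Σx)²/n = 3636.15 − 3092.91125 = 543.23875
Sxy = Σxy − (Σx)(Σy)/n = 59043.42 − 51376.14625 = 7667.27375
b = Sxy/Sxx = 7667.27375/543.23875 = 14.114004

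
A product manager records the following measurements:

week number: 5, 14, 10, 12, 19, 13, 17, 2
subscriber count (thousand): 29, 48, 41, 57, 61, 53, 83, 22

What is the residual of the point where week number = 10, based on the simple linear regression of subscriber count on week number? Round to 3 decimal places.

-3.796

n = 8, Σx = 92, Σy = 394, Σxy = 5214, Σx² = 1288
Sxx = Σx² − (Σx)²/n = 1288 − 1058 = 230
Sxy = Σxy − (Σx)(Σy)/n = 5214 − 4531 = 683
b = Sxy/Sxx = 683/230 = 2.969565
a = ȳ − b·x̄ = 49.25 − 2.969565·11.5 = 15.1
ŷ(10) = 15.1 + 2.969565·10 = 44.795652
residual = y − ŷ = 41 − 44.795652 = -3.795652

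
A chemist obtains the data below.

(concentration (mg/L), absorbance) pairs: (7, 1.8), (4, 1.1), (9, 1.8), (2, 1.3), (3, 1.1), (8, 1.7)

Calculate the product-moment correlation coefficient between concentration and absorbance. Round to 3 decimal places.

0.882

n = 6, Σx = 33, Σy = 8.8, Σxy = 52.7, Σx² = 223, Σy² = 13.48
Sxx = Σx² − (Σx)²/n = 223 − 181.5 = 41.5
Sxy = Σxy − (Σx)(Σy)/n = 52.7 − 48.4 = 4.3
Syy = Σy² − (Σy)²/n = 13.48 − 12.906667 = 0.573333
r = Sxy/√(Sxx·Syy) = 4.3/√(23.793333) = 4.3/4.877841 = 0.881538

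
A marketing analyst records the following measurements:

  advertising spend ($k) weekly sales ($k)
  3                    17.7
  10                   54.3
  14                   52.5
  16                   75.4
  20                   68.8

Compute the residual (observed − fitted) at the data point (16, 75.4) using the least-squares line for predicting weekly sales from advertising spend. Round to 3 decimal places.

n = 5, Σx = 63, Σy = 268.7, Σxy = 3913.5, Σx² = 961
Sxx = Σx² − (Σx)²/n = 961 − 793.8 = 167.2
Sxy = Σxy − (Σx)(Σy)/n = 3913.5 − 3385.62 = 527.88
b = Sxy/Sxx = 527.88/167.2 = 3.157177
a = ȳ − b·x̄ = 53.74 − 3.157177·12.6 = 13.959569
ŷ(16) = 13.959569 + 3.157177·16 = 64.474402
residual = y − ŷ = 75.4 − 64.474402 = 10.925598

10.926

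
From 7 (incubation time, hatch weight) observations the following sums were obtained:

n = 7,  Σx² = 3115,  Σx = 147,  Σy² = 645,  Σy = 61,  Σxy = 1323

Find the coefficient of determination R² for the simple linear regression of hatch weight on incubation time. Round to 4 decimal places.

Sxx = Σx² − (Σx)²/n = 3115 − 3087 = 28
Sxy = Σxy − (Σx)(Σy)/n = 1323 − 1281 = 42
Syy = Σy² − (Σy)²/n = 645 − 531.571429 = 113.428571
R² = Sxy²/(Sxx·Syy) = (42)²/(28·113.428571) = 0.555416

0.5554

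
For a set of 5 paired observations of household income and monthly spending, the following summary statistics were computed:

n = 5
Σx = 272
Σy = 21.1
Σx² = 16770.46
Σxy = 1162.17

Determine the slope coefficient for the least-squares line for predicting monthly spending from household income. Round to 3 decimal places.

Sxx = Σx² − (Σx)²/n = 16770.46 − 14796.8 = 1973.66
Sxy = Σxy − (Σx)(Σy)/n = 1162.17 − 1147.84 = 14.33
b = Sxy/Sxx = 14.33/1973.66 = 0.007261

0.007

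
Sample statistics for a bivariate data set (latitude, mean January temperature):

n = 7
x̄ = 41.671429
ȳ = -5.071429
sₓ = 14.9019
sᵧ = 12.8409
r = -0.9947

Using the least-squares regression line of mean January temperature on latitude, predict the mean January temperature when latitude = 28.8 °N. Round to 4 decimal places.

5.9610

b = r · sᵧ/sₓ = -0.9947 · 12.8409/14.9019 = -0.857129
a = ȳ − b·x̄ = -5.071429 − (-0.857129)·41.671429 = 30.646341
ŷ(28.8) = a + b·28.8 = 30.646341 + (-0.857129)·28.8 = 5.961040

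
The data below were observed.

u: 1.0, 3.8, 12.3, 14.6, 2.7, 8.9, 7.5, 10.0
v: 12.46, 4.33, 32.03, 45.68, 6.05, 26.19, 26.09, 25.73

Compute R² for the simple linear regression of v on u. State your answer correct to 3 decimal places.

0.863

n = 8, Σx = 60.8, Σy = 178.56, Σxy = 1792.212, Σx² = 622.64, Σy² = 5351.8234
Sxx = Σx² − (Σx)²/n = 622.64 − 462.08 = 160.56
Sxy = Σxy − (Σx)(Σy)/n = 1792.212 − 1357.056 = 435.156
Syy = Σy² − (Σy)²/n = 5351.8234 − 3985.4592 = 1366.3642
R² = Sxy²/(Sxx·Syy) = (435.156)²/(160.56·1366.3642) = 0.863150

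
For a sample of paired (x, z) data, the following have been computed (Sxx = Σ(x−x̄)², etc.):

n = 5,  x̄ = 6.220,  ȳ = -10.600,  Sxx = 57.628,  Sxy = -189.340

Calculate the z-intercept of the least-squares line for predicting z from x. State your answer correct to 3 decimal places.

b = Sxy/Sxx = -189.34/57.628 = -3.285556
a = ȳ − b·x̄ = -10.6 − (-3.285556)·6.22 = 9.836156

9.836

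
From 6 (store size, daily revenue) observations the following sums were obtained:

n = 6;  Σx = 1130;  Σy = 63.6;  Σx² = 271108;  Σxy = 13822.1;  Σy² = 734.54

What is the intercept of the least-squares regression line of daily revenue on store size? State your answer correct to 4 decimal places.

Sxx = Σx² − (Σx)²/n = 271108 − 212816.666667 = 58291.333333
Sxy = Σxy − (Σx)(Σy)/n = 13822.1 − 11978 = 1844.1
b = Sxy/Sxx = 1844.1/58291.333333 = 0.031636
a = ȳ − b·x̄ = 10.6 − 0.031636·188.333333 = 4.641902

4.6419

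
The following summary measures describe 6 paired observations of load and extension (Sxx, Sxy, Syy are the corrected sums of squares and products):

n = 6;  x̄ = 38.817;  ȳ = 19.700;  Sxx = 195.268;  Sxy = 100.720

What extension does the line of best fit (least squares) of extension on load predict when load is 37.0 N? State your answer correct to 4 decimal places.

18.7628

b = Sxy/Sxx = 100.72/195.268 = 0.515804
a = ȳ − b·x̄ = 19.7 − 0.515804·38.817 = -0.321961
ŷ(37.0) = a + b·37.0 = -0.321961 + 0.515804·37 = 18.762784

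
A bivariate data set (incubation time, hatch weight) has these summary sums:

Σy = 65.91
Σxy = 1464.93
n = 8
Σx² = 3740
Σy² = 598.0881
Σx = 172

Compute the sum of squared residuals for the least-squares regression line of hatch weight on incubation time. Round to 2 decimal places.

0.52

Sxx = Σx² − (Σx)²/n = 3740 − 3698 = 42
Sxy = Σxy − (Σx)(Σy)/n = 1464.93 − 1417.065 = 47.865
Syy = Σy² − (Σy)²/n = 598.0881 − 543.016012 = 55.072088
b = Sxy/Sxx = 47.865/42 = 1.139643
SSE = Syy − b·Sxy = 55.072088 − 1.139643·47.865 = 0.523082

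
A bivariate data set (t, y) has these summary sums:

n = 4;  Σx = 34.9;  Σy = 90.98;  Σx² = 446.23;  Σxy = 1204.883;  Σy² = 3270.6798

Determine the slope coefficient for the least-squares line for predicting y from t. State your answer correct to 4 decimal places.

Sxx = Σx² − (Σx)²/n = 446.23 − 304.5025 = 141.7275
Sxy = Σxy − (Σx)(Σy)/n = 1204.883 − 793.8005 = 411.0825
b = Sxy/Sxx = 411.0825/141.7275 = 2.900513

2.9005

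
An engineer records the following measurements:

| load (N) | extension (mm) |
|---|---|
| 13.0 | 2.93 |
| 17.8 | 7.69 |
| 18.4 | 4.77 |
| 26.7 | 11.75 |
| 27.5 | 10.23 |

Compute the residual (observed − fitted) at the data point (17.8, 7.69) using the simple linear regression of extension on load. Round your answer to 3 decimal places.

n = 5, Σx = 103.4, Σy = 37.37, Σxy = 857.79, Σx² = 2293.54
Sxx = Σx² − (Σx)²/n = 2293.54 − 2138.312 = 155.228
Sxy = Σxy − (Σx)(Σy)/n = 857.79 − 772.8116 = 84.9784
b = Sxy/Sxx = 84.9784/155.228 = 0.547442
a = ȳ − b·x̄ = 7.474 − 0.547442·20.68 = -3.847110
ŷ(17.8) = -3.847110 + 0.547442·17.8 = 5.897366
residual = y − ŷ = 7.69 − 5.897366 = 1.792634

1.793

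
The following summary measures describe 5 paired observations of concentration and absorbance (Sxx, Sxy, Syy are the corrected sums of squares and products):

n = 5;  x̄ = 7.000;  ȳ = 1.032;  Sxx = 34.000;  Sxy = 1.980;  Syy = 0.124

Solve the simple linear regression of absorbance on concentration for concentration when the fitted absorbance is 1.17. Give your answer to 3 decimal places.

9.370

b = Sxy/Sxx = 1.98/34 = 0.058235
a = ȳ − b·x̄ = 1.032 − 0.058235·7 = 0.624353
Set a + b·x = 1.17: x = (1.17 − 0.624353) / 0.058235 = 9.369697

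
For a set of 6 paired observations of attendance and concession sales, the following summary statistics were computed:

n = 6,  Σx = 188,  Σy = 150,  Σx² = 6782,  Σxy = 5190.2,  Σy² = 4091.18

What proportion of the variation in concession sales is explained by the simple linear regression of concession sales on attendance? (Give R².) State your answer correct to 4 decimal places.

Sxx = Σx² − (Σx)²/n = 6782 − 5890.666667 = 891.333333
Sxy = Σxy − (Σx)(Σy)/n = 5190.2 − 4700 = 490.2
Syy = Σy² − (Σy)²/n = 4091.18 − 3750 = 341.18
R² = Sxy²/(Sxx·Syy) = (490.2)²/(891.333333·341.18) = 0.790174

0.7902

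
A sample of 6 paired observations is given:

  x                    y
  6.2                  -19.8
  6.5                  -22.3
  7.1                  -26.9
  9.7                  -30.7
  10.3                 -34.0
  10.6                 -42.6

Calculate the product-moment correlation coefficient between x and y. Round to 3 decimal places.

-0.923

n = 6, Σx = 50.4, Σy = -176.3, Σxy = -1558.25, Σx² = 443.64, Σy² = 5526.19
Sxx = Σx² − (Σx)²/n = 443.64 − 423.36 = 20.28
Sxy = Σxy − (Σx)(Σy)/n = -1558.25 − (-1480.92) = -77.33
Syy = Σy² − (Σy)²/n = 5526.19 − 5180.281667 = 345.908333
r = Sxy/√(Sxx·Syy) = -77.33/√(7015.021) = -77.33/83.755722 = -0.923280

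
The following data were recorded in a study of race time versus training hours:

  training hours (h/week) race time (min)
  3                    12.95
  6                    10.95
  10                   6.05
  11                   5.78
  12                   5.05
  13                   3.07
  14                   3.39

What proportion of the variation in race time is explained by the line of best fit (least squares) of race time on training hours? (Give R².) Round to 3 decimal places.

0.981

n = 7, Σx = 69, Σy = 47.24, Σxy = 376.6, Σx² = 775, Σy² = 404.0354
Sxx = Σx² − (Σx)²/n = 775 − 680.142857 = 94.857143
Sxy = Σxy − (Σx)(Σy)/n = 376.6 − 465.651429 = -89.051429
Syy = Σy² − (Σy)²/n = 404.0354 − 318.802514 = 85.232886
R² = Sxy²/(Sxx·Syy) = (-89.051429)²/(94.857143·85.232886) = 0.980854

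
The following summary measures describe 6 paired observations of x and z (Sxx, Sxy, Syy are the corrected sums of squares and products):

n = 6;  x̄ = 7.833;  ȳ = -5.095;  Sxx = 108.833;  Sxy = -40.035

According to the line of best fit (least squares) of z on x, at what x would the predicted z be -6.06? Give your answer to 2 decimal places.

10.46

b = Sxy/Sxx = -40.035/108.833 = -0.367857
a = ȳ − b·x̄ = -5.095 − (-0.367857)·7.833 = -2.213575
Set a + b·x = -6.06: x = (-6.06 − (-2.213575)) / (-0.367857) = 10.456301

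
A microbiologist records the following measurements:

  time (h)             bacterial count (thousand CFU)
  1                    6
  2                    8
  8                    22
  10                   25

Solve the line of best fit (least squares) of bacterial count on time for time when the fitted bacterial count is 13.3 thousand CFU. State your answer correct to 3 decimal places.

4.353

n = 4, Σx = 21, Σy = 61, Σxy = 448, Σx² = 169
Sxx = Σx² − (Σx)²/n = 169 − 110.25 = 58.75
Sxy = Σxy − (Σx)(Σy)/n = 448 − 320.25 = 127.75
b = Sxy/Sxx = 127.75/58.75 = 2.174468
a = ȳ − b·x̄ = 15.25 − 2.174468·5.25 = 3.834043
Set a + b·x = 13.3: x = (13.3 − 3.834043) / 2.174468 = 4.353229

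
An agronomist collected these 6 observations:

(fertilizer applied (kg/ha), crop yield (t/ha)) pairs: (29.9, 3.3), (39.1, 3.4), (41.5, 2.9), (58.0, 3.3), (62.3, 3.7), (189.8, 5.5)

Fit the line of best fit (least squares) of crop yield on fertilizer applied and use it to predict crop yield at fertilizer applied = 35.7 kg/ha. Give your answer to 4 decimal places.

3.1681

n = 6, Σx = 420.6, Σy = 22.1, Σxy = 1817.77, Σx² = 47414.4
Sxx = Σx² − (Σx)²/n = 47414.4 − 29484.06 = 17930.34
Sxy = Σxy − (Σx)(Σy)/n = 1817.77 − 1549.21 = 268.56
b = Sxy/Sxx = 268.56/17930.34 = 0.014978
a = ȳ − b·x̄ = 3.683333 − 0.014978·70.1 = 2.633378
ŷ(35.7) = a + b·35.7 = 2.633378 + 0.014978·35.7 = 3.168091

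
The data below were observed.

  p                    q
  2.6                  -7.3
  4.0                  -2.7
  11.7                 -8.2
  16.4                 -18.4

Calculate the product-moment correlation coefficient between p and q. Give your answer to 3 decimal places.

-0.849

n = 4, Σx = 34.7, Σy = -36.6, Σxy = -427.48, Σx² = 428.61, Σy² = 466.38
Sxx = Σx² − (Σx)²/n = 428.61 − 301.0225 = 127.5875
Sxy = Σxy − (Σx)(Σy)/n = -427.48 − (-317.505) = -109.975
Syy = Σy² − (Σy)²/n = 466.38 − 334.89 = 131.49
r = Sxy/√(Sxx·Syy) = -109.975/√(16776.480375) = -109.975/129.524053 = -0.849070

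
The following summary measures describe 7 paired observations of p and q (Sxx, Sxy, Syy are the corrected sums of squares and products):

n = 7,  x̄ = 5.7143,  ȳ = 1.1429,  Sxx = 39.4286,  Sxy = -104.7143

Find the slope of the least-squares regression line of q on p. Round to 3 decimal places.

b = Sxy/Sxx = -104.7143/39.4286 = -2.655796

-2.656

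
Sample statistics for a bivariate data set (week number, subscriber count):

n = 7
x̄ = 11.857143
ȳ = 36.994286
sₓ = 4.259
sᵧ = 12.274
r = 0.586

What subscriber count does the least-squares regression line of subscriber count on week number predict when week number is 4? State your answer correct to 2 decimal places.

23.73

b = r · sᵧ/sₓ = 0.586 · 12.274/4.259 = 1.688792
a = ȳ − b·x̄ = 36.994286 − 1.688792·11.857143 = 16.970041
ŷ(4) = a + b·4 = 16.970041 + 1.688792·4 = 23.725208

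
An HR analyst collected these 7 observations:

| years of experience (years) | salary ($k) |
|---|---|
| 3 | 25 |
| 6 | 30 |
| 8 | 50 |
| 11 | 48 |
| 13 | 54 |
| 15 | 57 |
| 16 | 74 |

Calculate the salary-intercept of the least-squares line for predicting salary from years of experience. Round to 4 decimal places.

n = 7, Σx = 72, Σy = 338, Σxy = 3924, Σx² = 880
Sxx = Σx² − (Σx)²/n = 880 − 740.571429 = 139.428571
Sxy = Σxy − (Σx)(Σy)/n = 3924 − 3476.571429 = 447.428571
b = Sxy/Sxx = 447.428571/139.428571 = 3.209016
a = ȳ − b·x̄ = 48.285714 − 3.209016·10.285714 = 15.278689

15.2787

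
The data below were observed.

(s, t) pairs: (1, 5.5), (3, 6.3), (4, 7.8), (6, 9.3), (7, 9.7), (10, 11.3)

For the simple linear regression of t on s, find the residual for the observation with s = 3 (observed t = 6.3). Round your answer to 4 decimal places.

n = 6, Σx = 31, Σy = 49.9, Σxy = 292.3, Σx² = 211
Sxx = Σx² − (Σx)²/n = 211 − 160.166667 = 50.833333
Sxy = Σxy − (Σx)(Σy)/n = 292.3 − 257.816667 = 34.483333
b = Sxy/Sxx = 34.483333/50.833333 = 0.678361
a = ȳ − b·x̄ = 8.316667 − 0.678361·5.166667 = 4.811803
ŷ(3) = 4.811803 + 0.678361·3 = 6.846885
residual = y − ŷ = 6.3 − 6.846885 = -0.546885

-0.5469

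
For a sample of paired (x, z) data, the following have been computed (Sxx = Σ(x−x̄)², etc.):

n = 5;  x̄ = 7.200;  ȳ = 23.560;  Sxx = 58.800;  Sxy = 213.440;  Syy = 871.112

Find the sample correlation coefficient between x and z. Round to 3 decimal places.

0.943

r = Sxy/√(Sxx·Syy) = 213.44/√(51221.3856) = 213.44/226.321421 = 0.943084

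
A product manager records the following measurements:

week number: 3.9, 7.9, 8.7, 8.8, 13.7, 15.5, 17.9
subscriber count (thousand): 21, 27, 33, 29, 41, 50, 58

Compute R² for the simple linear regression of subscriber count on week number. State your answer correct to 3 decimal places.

n = 7, Σx = 76.4, Σy = 259, Σxy = 3212.4, Σx² = 979.1, Σy² = 10645
Sxx = Σx² − (Σx)²/n = 979.1 − 833.851429 = 145.248571
Sxy = Σxy − (Σx)(Σy)/n = 3212.4 − 2826.8 = 385.6
Syy = Σy² − (Σy)²/n = 10645 − 9583 = 1062
R² = Sxy²/(Sxx·Syy) = (385.6)²/(145.248571·1062) = 0.963913

0.964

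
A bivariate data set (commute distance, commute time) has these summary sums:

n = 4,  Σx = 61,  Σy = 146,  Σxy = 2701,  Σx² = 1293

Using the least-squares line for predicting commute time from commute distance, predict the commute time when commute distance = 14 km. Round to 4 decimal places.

34.8649

Sxx = Σx² − (Σx)²/n = 1293 − 930.25 = 362.75
Sxy = Σxy − (Σx)(Σy)/n = 2701 − 2226.5 = 474.5
b = Sxy/Sxx = 474.5/362.75 = 1.308063
a = ȳ − b·x̄ = 36.5 − 1.308063·15.25 = 16.552033
ŷ(14) = a + b·14 = 16.552033 + 1.308063·14 = 34.864921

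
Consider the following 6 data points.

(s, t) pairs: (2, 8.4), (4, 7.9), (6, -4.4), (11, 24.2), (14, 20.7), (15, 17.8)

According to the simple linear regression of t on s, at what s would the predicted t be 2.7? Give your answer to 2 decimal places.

n = 6, Σx = 52, Σy = 74.6, Σxy = 845, Σx² = 598
Sxx = Σx² − (Σx)²/n = 598 − 450.666667 = 147.333333
Sxy = Σxy − (Σx)(Σy)/n = 845 − 646.533333 = 198.466667
b = Sxy/Sxx = 198.466667/147.333333 = 1.347059
a = ȳ − b·x̄ = 12.433333 − 1.347059·8.666667 = 0.758824
Set a + b·x = 2.7: x = (2.7 − 0.758824) / 1.347059 = 1.441048

1.44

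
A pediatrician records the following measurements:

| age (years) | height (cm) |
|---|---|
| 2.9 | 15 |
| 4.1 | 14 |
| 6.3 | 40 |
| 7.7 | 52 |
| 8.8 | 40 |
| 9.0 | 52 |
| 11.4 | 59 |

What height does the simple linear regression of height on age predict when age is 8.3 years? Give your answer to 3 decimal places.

n = 7, Σx = 50.2, Σy = 272, Σxy = 2245.9, Σx² = 412.6
Sxx = Σx² − (Σx)²/n = 412.6 − 360.005714 = 52.594286
Sxy = Σxy − (Σx)(Σy)/n = 2245.9 − 1950.628571 = 295.271429
b = Sxy/Sxx = 295.271429/52.594286 = 5.614135
a = ȳ − b·x̄ = 38.857143 − 5.614135·7.171429 = -1.404226
ŷ(8.3) = a + b·8.3 = -1.404226 + 5.614135·8.3 = 45.193095

45.193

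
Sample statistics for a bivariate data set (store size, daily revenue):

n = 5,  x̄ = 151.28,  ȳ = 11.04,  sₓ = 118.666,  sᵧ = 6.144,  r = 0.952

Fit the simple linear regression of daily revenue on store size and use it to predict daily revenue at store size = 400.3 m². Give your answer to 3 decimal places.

b = r · sᵧ/sₓ = 0.952 · 6.144/118.666 = 0.049290
a = ȳ − b·x̄ = 11.04 − 0.049290·151.28 = 3.583357
ŷ(400.3) = a + b·400.3 = 3.583357 + 0.049290·400.3 = 23.314282

23.314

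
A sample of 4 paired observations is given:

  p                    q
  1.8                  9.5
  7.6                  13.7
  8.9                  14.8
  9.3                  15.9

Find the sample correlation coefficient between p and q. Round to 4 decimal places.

n = 4, Σx = 27.6, Σy = 53.9, Σxy = 400.81, Σx² = 226.7, Σy² = 749.79
Sxx = Σx² − (Σx)²/n = 226.7 − 190.44 = 36.26
Sxy = Σxy − (Σx)(Σy)/n = 400.81 − 371.91 = 28.9
Syy = Σy² − (Σy)²/n = 749.79 − 726.3025 = 23.4875
r = Sxy/√(Sxx·Syy) = 28.9/√(851.65675) = 28.9/29.183159 = 0.990297

0.9903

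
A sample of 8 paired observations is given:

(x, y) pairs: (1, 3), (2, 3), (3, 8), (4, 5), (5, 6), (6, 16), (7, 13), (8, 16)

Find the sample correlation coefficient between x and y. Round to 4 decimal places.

0.8806

n = 8, Σx = 36, Σy = 70, Σxy = 398, Σx² = 204, Σy² = 824
Sxx = Σx² − (Σx)²/n = 204 − 162 = 42
Sxy = Σxy − (Σx)(Σy)/n = 398 − 315 = 83
Syy = Σy² − (Σy)²/n = 824 − 612.5 = 211.5
r = Sxy/√(Sxx·Syy) = 83/√(8883) = 83/94.249668 = 0.880640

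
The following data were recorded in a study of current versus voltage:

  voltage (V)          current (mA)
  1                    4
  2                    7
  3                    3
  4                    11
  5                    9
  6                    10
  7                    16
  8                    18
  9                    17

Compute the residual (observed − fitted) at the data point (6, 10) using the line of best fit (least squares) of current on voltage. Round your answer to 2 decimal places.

-2.39

n = 9, Σx = 45, Σy = 95, Σxy = 585, Σx² = 285
Sxx = Σx² − (Σx)²/n = 285 − 225 = 60
Sxy = Σxy − (Σx)(Σy)/n = 585 − 475 = 110
b = Sxy/Sxx = 110/60 = 1.833333
a = ȳ − b·x̄ = 10.555556 − 1.833333·5 = 1.388889
ŷ(6) = 1.388889 + 1.833333·6 = 12.388889
residual = y − ŷ = 10 − 12.388889 = -2.388889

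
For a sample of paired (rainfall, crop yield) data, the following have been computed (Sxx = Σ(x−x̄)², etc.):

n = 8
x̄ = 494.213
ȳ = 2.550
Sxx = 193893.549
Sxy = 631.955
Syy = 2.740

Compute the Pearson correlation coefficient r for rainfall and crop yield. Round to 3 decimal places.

0.867

r = Sxy/√(Sxx·Syy) = 631.955/√(531268.32426) = 631.955/728.881557 = 0.867020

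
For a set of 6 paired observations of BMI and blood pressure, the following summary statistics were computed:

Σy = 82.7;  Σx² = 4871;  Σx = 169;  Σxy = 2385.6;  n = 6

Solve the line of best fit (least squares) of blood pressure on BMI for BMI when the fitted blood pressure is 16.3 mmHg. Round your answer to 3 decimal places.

Sxx = Σx² − (Σx)²/n = 4871 − 4760.166667 = 110.833333
Sxy = Σxy − (Σx)(Σy)/n = 2385.6 − 2329.383333 = 56.216667
b = Sxy/Sxx = 56.216667/110.833333 = 0.507218
a = ȳ − b·x̄ = 13.783333 − 0.507218·28.166667 = -0.503308
Set a + b·x = 16.3: x = (16.3 − (-0.503308)) / 0.507218 = 33.128372

33.128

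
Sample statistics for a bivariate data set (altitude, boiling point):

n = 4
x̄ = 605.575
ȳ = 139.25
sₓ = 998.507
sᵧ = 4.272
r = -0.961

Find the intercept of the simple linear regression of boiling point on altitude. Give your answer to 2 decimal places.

141.74

b = r · sᵧ/sₓ = -0.961 · 4.272/998.507 = -0.004112
a = ȳ − b·x̄ = 139.25 − (-0.004112)·605.575 = 141.739840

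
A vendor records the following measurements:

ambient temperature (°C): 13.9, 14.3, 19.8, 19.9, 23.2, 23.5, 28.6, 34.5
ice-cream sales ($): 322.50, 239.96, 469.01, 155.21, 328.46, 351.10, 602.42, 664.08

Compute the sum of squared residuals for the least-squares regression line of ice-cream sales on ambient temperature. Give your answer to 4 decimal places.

n = 8, Σx = 177.7, Σy = 3132.74, Σxy = 76300.349, Σx² = 4284.45, Σy² = 1440716.8602
Sxx = Σx² − (Σx)²/n = 4284.45 − 3947.16125 = 337.28875
Sxy = Σxy − (Σx)(Σy)/n = 76300.349 − 69585.98725 = 6714.36175
Syy = Σy² − (Σy)²/n = 1440716.8602 − 1226757.48845 = 213959.37175
b = Sxy/Sxx = 6714.36175/337.28875 = 19.906865
SSE = Syy − b·Sxy = 213959.37175 − 19.906865·6714.36175 = 80297.476090

80297.4761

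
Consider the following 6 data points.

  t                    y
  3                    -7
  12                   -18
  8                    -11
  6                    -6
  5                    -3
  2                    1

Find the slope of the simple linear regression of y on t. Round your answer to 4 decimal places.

-1.6667

n = 6, Σx = 36, Σy = -44, Σxy = -374, Σx² = 282
Sxx = Σx² − (Σx)²/n = 282 − 216 = 66
Sxy = Σxy − (Σx)(Σy)/n = -374 − (-264) = -110
b = Sxy/Sxx = -110/66 = -1.666667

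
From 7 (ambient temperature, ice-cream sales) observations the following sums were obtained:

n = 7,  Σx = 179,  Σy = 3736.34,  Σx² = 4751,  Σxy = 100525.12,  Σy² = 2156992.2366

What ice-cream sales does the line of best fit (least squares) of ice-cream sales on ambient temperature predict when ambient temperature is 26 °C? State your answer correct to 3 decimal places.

546.053

Sxx = Σx² − (Σx)²/n = 4751 − 4577.285714 = 173.714286
Sxy = Σxy − (Σx)(Σy)/n = 100525.12 − 95543.551429 = 4981.568571
b = Sxy/Sxx = 4981.568571/173.714286 = 28.676793
a = ȳ − b·x̄ = 533.762857 − 28.676793·25.571429 = -199.543701
ŷ(26) = a + b·26 = -199.543701 + 28.676793·26 = 546.052911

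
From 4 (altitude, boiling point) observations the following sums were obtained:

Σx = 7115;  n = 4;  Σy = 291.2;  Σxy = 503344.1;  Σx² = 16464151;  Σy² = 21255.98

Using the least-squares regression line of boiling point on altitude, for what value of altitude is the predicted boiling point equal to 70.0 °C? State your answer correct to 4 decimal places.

2507.7244

Sxx = Σx² − (Σx)²/n = 16464151 − 12655806.25 = 3808344.75
Sxy = Σxy − (Σx)(Σy)/n = 503344.1 − 517972 = -14627.9
b = Sxy/Sxx = -14627.9/3808344.75 = -0.003841
a = ȳ − b·x̄ = 72.8 − (-0.003841)·1778.75 = 79.632201
Set a + b·x = 70.0: x = (70.0 − 79.632201) / (-0.003841) = 2507.724446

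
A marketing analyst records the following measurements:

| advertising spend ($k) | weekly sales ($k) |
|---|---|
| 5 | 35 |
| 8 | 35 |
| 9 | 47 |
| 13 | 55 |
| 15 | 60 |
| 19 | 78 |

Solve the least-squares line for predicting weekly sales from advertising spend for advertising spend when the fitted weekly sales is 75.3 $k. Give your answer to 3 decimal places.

n = 6, Σx = 69, Σy = 310, Σxy = 3975, Σx² = 925
Sxx = Σx² − (Σx)²/n = 925 − 793.5 = 131.5
Sxy = Σxy − (Σx)(Σy)/n = 3975 − 3565 = 410
b = Sxy/Sxx = 410/131.5 = 3.117871
a = ȳ − b·x̄ = 51.666667 − 3.117871·11.5 = 15.811153
Set a + b·x = 75.3: x = (75.3 − 15.811153) / 3.117871 = 19.079959

19.080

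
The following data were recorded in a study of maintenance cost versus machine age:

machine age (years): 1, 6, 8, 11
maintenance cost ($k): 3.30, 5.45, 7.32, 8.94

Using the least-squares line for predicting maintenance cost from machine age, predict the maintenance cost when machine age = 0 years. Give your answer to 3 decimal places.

n = 4, Σx = 26, Σy = 25.01, Σxy = 192.9, Σx² = 222
Sxx = Σx² − (Σx)²/n = 222 − 169 = 53
Sxy = Σxy − (Σx)(Σy)/n = 192.9 − 162.565 = 30.335
b = Sxy/Sxx = 30.335/53 = 0.572358
a = ȳ − b·x̄ = 6.2525 − 0.572358·6.5 = 2.532170
ŷ(0) = a + b·0 = 2.532170 + 0.572358·0 = 2.532170

2.532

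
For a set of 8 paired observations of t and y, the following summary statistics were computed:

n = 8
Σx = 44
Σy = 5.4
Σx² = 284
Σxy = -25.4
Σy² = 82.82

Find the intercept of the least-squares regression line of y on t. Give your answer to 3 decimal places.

Sxx = Σx² − (Σx)²/n = 284 − 242 = 42
Sxy = Σxy − (Σx)(Σy)/n = -25.4 − 29.7 = -55.1
b = Sxy/Sxx = -55.1/42 = -1.311905
a = ȳ − b·x̄ = 0.675 − (-1.311905)·5.5 = 7.890476

7.890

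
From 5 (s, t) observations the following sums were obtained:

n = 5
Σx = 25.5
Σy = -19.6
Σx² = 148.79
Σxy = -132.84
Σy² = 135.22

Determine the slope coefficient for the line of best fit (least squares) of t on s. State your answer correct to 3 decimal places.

Sxx = Σx² − (Σx)²/n = 148.79 − 130.05 = 18.74
Sxy = Σxy − (Σx)(Σy)/n = -132.84 − (-99.96) = -32.88
b = Sxy/Sxx = -32.88/18.74 = -1.754536

-1.755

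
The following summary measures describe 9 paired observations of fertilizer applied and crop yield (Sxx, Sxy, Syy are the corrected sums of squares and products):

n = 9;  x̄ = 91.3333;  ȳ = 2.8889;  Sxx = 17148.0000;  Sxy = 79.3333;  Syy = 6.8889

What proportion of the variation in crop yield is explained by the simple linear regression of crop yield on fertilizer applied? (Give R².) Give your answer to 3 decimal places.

R² = Sxy²/(Sxx·Syy) = (79.3333)²/(17148·6.8889) = 0.053278

0.053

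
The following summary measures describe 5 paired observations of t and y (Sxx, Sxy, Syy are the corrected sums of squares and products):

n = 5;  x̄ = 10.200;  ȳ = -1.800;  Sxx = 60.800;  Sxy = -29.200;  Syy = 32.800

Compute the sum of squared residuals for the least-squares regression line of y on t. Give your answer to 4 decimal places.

b = Sxy/Sxx = -29.2/60.8 = -0.480263
SSE = Syy − b·Sxy = 32.8 − (-0.480263)·(-29.2) = 18.776316

18.7763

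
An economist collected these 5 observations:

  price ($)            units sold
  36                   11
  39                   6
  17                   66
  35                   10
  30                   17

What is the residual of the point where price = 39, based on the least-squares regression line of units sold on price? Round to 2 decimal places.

n = 5, Σx = 157, Σy = 110, Σxy = 2612, Σx² = 5231
Sxx = Σx² − (Σx)²/n = 5231 − 4929.8 = 301.2
Sxy = Σxy − (Σx)(Σy)/n = 2612 − 3454 = -842
b = Sxy/Sxx = -842/301.2 = -2.795485
a = ȳ − b·x̄ = 22 − (-2.795485)·31.4 = 109.778220
ŷ(39) = 109.778220 + (-2.795485)·39 = 0.754316
residual = y − ŷ = 6 − 0.754316 = 5.245684

5.25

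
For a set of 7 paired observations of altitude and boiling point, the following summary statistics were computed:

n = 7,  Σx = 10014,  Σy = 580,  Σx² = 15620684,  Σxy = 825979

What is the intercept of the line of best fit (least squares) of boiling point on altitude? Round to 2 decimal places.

Sxx = Σx² − (Σx)²/n = 15620684 − 14325742.285714 = 1294941.714286
Sxy = Σxy − (Σx)(Σy)/n = 825979 − 829731.428571 = -3752.428571
b = Sxy/Sxx = -3752.428571/1294941.714286 = -0.002898
a = ȳ − b·x̄ = 82.857143 − (-0.002898)·1430.571429 = 87.002594

87.00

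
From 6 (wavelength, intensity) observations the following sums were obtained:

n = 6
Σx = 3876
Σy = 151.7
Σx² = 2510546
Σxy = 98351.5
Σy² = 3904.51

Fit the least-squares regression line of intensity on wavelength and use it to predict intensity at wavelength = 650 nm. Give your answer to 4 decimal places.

25.4958

Sxx = Σx² − (Σx)²/n = 2510546 − 2503896 = 6650
Sxy = Σxy − (Σx)(Σy)/n = 98351.5 − 97998.2 = 353.3
b = Sxy/Sxx = 353.3/6650 = 0.053128
a = ȳ − b·x̄ = 25.283333 − 0.053128·646 = -9.037238
ŷ(650) = a + b·650 = -9.037238 + 0.053128·650 = 25.495845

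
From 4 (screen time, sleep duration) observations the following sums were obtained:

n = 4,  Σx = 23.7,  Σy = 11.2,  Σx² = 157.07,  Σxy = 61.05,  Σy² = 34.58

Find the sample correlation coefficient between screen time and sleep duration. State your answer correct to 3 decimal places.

-0.725

Sxx = Σx² − (Σx)²/n = 157.07 − 140.4225 = 16.6475
Sxy = Σxy − (Σx)(Σy)/n = 61.05 − 66.36 = -5.31
Syy = Σy² − (Σy)²/n = 34.58 − 31.36 = 3.22
r = Sxy/√(Sxx·Syy) = -5.31/√(53.60495) = -5.31/7.321540 = -0.725257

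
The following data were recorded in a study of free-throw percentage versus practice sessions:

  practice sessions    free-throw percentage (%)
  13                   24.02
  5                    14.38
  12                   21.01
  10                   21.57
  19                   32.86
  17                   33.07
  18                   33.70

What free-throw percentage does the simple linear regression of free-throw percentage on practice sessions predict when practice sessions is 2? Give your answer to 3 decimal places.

9.025

n = 7, Σx = 94, Σy = 180.61, Σxy = 2645.11, Σx² = 1412
Sxx = Σx² − (Σx)²/n = 1412 − 1262.285714 = 149.714286
Sxy = Σxy − (Σx)(Σy)/n = 2645.11 − 2425.334286 = 219.775714
b = Sxy/Sxx = 219.775714/149.714286 = 1.467968
a = ȳ − b·x̄ = 25.801429 − 1.467968·13.428571 = 6.088721
ŷ(2) = a + b·2 = 6.088721 + 1.467968·2 = 9.024656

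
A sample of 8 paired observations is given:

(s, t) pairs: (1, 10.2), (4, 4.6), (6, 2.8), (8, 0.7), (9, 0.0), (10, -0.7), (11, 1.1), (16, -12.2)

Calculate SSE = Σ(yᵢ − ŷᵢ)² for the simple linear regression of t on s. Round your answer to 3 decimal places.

n = 8, Σx = 65, Σy = 6.5, Σxy = -139.1, Σx² = 675, Σy² = 284.07
Sxx = Σx² − (Σx)²/n = 675 − 528.125 = 146.875
Sxy = Σxy − (Σx)(Σy)/n = -139.1 − 52.8125 = -191.9125
Syy = Σy² − (Σy)²/n = 284.07 − 5.28125 = 278.78875
b = Sxy/Sxx = -191.9125/146.875 = -1.306638
SSE = Syy − b·Sxy = 278.78875 − (-1.306638)·(-191.9125) = 28.028528

28.029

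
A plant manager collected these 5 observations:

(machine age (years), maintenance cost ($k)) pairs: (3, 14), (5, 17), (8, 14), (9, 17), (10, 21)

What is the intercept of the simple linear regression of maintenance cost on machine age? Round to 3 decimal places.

12.276

n = 5, Σx = 35, Σy = 83, Σxy = 602, Σx² = 279
Sxx = Σx² − (Σx)²/n = 279 − 245 = 34
Sxy = Σxy − (Σx)(Σy)/n = 602 − 581 = 21
b = Sxy/Sxx = 21/34 = 0.617647
a = ȳ − b·x̄ = 16.6 − 0.617647·7 = 12.276471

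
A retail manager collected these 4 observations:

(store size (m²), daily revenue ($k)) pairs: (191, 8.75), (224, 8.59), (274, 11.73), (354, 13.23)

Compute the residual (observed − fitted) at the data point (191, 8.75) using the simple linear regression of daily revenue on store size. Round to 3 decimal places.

n = 4, Σx = 1043, Σy = 42.3, Σxy = 11492.85, Σx² = 287049
Sxx = Σx² − (Σx)²/n = 287049 − 271962.25 = 15086.75
Sxy = Σxy − (Σx)(Σy)/n = 11492.85 − 11029.725 = 463.125
b = Sxy/Sxx = 463.125/15086.75 = 0.030697
a = ȳ − b·x̄ = 10.575 − 0.030697·260.75 = 2.570636
ŷ(191) = 2.570636 + 0.030697·191 = 8.433852
residual = y − ŷ = 8.75 − 8.433852 = 0.316148

0.316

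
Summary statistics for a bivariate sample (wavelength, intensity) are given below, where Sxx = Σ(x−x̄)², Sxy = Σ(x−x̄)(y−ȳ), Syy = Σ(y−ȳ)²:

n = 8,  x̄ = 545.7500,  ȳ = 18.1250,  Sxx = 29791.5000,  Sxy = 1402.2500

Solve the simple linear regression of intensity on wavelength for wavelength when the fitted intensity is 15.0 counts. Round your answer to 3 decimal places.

b = Sxy/Sxx = 1402.25/29791.5 = 0.047069
a = ȳ − b·x̄ = 18.125 − 0.047069·545.75 = -7.562795
Set a + b·x = 15.0: x = (15.0 − (-7.562795)) / 0.047069 = 479.357818

479.358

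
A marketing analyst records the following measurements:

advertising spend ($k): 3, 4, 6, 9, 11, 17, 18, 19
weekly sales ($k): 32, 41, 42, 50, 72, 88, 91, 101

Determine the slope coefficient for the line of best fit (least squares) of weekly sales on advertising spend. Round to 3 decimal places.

n = 8, Σx = 87, Σy = 517, Σxy = 6807, Σx² = 1237
Sxx = Σx² − (Σx)²/n = 1237 − 946.125 = 290.875
Sxy = Σxy − (Σx)(Σy)/n = 6807 − 5622.375 = 1184.625
b = Sxy/Sxx = 1184.625/290.875 = 4.072626

4.073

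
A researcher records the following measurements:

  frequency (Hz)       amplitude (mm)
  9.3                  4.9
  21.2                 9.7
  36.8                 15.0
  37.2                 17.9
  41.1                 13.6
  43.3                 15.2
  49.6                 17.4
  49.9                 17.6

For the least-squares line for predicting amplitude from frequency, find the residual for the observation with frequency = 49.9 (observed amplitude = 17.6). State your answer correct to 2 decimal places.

-0.44

n = 8, Σx = 288.4, Σy = 111.3, Σxy = 4427.49, Σx² = 11788.28
Sxx = Σx² − (Σx)²/n = 11788.28 − 10396.82 = 1391.46
Sxy = Σxy − (Σx)(Σy)/n = 4427.49 − 4012.365 = 415.125
b = Sxy/Sxx = 415.125/1391.46 = 0.298338
a = ȳ − b·x̄ = 13.9125 − 0.298338·36.05 = 3.157425
ŷ(49.9) = 3.157425 + 0.298338·49.9 = 18.044477
residual = y − ŷ = 17.6 − 18.044477 = -0.444477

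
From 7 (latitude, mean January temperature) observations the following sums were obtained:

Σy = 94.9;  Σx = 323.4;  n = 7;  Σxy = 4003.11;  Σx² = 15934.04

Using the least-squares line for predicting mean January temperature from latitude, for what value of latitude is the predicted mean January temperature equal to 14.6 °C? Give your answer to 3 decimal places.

Sxx = Σx² − (Σx)²/n = 15934.04 − 14941.08 = 992.96
Sxy = Σxy − (Σx)(Σy)/n = 4003.11 − 4384.38 = -381.27
b = Sxy/Sxx = -381.27/992.96 = -0.383973
a = ȳ − b·x̄ = 13.557143 − (-0.383973)·46.2 = 31.296703
Set a + b·x = 14.6: x = (14.6 − 31.296703) / (-0.383973) = 43.484036

43.484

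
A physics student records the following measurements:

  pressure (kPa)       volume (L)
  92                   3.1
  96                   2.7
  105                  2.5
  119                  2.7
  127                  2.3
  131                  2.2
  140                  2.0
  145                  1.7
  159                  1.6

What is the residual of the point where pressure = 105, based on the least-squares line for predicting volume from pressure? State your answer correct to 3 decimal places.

-0.194

n = 9, Σx = 1114, Σy = 20.8, Σxy = 2489.4, Σx² = 142062
Sxx = Σx² − (Σx)²/n = 142062 − 137888.444444 = 4173.555556
Sxy = Σxy − (Σx)(Σy)/n = 2489.4 − 2574.577778 = -85.177778
b = Sxy/Sxx = -85.177778/4173.555556 = -0.020409
a = ȳ − b·x̄ = 2.311111 − (-0.020409)·123.777778 = 4.837282
ŷ(105) = 4.837282 + (-0.020409)·105 = 2.694345
residual = y − ŷ = 2.5 − 2.694345 = -0.194345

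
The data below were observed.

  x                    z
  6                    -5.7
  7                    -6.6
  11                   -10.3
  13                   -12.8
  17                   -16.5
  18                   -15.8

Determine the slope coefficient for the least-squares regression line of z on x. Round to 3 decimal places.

n = 6, Σx = 72, Σy = -67.7, Σxy = -925, Σx² = 988
Sxx = Σx² − (Σx)²/n = 988 − 864 = 124
Sxy = Σxy − (Σx)(Σy)/n = -925 − (-812.4) = -112.6
b = Sxy/Sxx = -112.6/124 = -0.908065

-0.908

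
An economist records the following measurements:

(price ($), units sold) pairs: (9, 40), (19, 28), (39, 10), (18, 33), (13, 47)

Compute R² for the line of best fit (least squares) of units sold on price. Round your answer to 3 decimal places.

n = 5, Σx = 98, Σy = 158, Σxy = 2487, Σx² = 2456, Σy² = 5782
Sxx = Σx² − (Σx)²/n = 2456 − 1920.8 = 535.2
Sxy = Σxy − (Σx)(Σy)/n = 2487 − 3096.8 = -609.8
Syy = Σy² − (Σy)²/n = 5782 − 4992.8 = 789.2
R² = Sxy²/(Sxx·Syy) = (-609.8)²/(535.2·789.2) = 0.880383

0.880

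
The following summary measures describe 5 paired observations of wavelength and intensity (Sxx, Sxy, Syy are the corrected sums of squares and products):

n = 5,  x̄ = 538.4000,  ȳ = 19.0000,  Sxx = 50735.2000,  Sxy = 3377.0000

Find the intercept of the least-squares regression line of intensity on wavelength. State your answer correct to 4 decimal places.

-16.8366

b = Sxy/Sxx = 3377/50735.2 = 0.066561
a = ȳ − b·x̄ = 19 − 0.066561·538.4 = -16.836595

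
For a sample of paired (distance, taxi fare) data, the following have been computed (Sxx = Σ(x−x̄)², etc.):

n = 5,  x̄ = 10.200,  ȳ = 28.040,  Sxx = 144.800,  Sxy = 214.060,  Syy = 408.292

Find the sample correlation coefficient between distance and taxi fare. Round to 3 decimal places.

0.880

r = Sxy/√(Sxx·Syy) = 214.06/√(59120.6816) = 214.06/243.147448 = 0.880371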